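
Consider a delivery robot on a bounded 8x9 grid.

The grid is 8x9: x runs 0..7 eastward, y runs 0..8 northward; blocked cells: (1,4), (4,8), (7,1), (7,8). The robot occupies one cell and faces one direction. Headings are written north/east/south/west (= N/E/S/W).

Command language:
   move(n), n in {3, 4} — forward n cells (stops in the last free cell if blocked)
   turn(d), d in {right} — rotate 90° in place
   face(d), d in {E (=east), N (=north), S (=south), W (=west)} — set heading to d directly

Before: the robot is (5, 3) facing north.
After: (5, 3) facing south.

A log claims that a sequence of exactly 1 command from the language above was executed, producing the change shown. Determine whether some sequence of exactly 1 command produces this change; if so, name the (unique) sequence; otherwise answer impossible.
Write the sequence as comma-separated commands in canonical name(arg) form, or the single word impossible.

key: parked at (5,3) the whole time — nothing moves the robot
t0: (5, 3) facing north
step 1 (face(S)): (5, 3) facing south
uniquely the one of 7 1-step routes that fits.

face(S)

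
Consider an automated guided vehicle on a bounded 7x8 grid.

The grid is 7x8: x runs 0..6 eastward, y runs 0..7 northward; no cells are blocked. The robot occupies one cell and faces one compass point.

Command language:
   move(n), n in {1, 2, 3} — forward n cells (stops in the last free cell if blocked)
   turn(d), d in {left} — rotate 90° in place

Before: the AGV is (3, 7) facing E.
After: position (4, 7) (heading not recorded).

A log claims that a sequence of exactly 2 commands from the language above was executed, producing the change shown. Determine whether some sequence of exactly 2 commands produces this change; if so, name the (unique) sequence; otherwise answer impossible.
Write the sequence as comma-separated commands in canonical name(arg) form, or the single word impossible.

key: order matters: swapping move(1) and turn(left) lands elsewhere
start: (3, 7) facing E
t=1 move(1) ⇒ (4, 7) facing E
t=2 turn(left) ⇒ (4, 7) facing N
uniquely the one of 16 2-step routes that fits.

move(1), turn(left)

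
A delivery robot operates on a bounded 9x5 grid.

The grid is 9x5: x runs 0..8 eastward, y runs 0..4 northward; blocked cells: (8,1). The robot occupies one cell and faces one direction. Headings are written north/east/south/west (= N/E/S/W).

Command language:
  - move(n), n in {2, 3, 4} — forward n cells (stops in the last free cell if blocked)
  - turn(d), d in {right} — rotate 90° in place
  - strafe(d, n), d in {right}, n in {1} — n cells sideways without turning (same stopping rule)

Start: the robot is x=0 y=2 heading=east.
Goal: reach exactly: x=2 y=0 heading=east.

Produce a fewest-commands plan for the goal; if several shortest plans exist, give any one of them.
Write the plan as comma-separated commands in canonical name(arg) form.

move(2), strafe(right, 1), strafe(right, 1)

from: x=0 y=2 heading=east
t=1 move(2) ⇒ x=2 y=2 heading=east
t=2 strafe(right, 1) ⇒ x=2 y=1 heading=east
t=3 strafe(right, 1) ⇒ x=2 y=0 heading=east
nothing shorter than 3 reaches the goal.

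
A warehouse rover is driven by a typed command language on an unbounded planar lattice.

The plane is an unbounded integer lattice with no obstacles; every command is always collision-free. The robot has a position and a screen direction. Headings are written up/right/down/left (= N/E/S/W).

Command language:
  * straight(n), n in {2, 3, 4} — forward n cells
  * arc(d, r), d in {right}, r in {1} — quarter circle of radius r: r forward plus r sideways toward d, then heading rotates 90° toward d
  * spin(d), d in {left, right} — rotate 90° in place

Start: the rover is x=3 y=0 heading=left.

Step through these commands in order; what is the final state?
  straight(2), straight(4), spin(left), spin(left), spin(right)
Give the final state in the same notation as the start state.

x=-3 y=0 heading=down

from: x=3 y=0 heading=left
1. straight(2) → x=1 y=0 heading=left
2. straight(4) → x=-3 y=0 heading=left
3. spin(left) → x=-3 y=0 heading=down
4. spin(left) → x=-3 y=0 heading=right
5. spin(right) → x=-3 y=0 heading=down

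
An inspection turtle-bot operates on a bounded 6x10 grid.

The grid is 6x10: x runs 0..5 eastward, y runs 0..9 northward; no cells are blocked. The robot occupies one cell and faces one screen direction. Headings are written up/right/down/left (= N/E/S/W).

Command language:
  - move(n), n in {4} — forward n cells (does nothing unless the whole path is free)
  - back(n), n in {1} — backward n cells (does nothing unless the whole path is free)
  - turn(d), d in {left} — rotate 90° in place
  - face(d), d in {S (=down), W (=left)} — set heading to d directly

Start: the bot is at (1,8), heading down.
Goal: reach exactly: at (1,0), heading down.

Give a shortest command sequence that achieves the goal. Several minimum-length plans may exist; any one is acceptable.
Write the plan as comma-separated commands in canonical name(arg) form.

t0: at (1,8), heading down
[1] after move(4): at (1,4), heading down
[2] after move(4): at (1,0), heading down
shorter routes all fall short; 2 is best.

move(4), move(4)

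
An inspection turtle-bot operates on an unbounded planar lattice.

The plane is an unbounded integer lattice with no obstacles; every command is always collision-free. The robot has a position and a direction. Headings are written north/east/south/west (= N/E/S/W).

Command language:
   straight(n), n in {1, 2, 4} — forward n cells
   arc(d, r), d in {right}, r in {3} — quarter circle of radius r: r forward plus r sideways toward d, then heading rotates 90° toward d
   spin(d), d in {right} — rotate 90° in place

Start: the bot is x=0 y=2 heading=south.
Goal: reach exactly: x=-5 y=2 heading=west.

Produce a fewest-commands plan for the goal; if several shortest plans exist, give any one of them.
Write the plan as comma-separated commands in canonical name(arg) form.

spin(right), straight(1), straight(4)

t0: x=0 y=2 heading=south
t=1 spin(right) ⇒ x=0 y=2 heading=west
t=2 straight(1) ⇒ x=-1 y=2 heading=west
t=3 straight(4) ⇒ x=-5 y=2 heading=west
nothing shorter than 3 reaches the goal.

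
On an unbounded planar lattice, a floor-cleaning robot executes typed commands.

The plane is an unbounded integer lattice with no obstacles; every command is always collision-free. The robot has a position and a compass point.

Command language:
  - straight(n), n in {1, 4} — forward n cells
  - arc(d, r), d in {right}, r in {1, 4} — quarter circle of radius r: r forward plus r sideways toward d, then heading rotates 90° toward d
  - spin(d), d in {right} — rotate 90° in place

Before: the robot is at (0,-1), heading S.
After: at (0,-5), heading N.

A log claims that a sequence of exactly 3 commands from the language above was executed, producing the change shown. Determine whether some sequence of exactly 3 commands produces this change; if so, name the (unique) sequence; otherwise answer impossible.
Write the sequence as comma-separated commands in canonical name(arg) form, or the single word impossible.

straight(4), spin(right), spin(right)

key: running spin(right) before straight(4) would end elsewhere — order is forced
initial: at (0,-1), heading S
[1] after straight(4): at (0,-5), heading S
[2] after spin(right): at (0,-5), heading W
[3] after spin(right): at (0,-5), heading N
all 125 alternatives checked — unique.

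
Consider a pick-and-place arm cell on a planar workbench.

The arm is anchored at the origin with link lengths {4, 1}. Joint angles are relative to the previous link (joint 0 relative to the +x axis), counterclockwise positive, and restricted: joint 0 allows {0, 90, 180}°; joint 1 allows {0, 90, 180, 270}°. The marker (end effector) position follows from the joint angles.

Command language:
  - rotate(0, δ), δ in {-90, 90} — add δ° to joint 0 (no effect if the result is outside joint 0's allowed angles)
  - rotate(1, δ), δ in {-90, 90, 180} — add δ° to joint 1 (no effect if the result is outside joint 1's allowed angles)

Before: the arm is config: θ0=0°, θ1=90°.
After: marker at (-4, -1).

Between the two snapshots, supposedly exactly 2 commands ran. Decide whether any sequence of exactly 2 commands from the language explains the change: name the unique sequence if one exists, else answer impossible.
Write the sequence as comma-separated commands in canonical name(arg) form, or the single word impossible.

t0: config: θ0=0°, θ1=90°
step 1 (rotate(0, 90)): config: θ0=90°, θ1=90°
step 2 (rotate(0, 90)): config: θ0=180°, θ1=90°
no other 2-command option fits: unique.

rotate(0, 90), rotate(0, 90)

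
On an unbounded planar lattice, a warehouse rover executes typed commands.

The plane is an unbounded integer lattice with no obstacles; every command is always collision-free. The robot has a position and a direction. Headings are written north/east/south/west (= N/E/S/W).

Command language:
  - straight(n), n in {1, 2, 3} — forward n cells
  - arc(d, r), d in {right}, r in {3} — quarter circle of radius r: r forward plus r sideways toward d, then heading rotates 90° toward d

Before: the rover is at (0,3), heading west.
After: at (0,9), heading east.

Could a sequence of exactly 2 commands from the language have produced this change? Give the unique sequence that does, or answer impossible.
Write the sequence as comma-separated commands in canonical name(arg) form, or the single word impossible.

key: position moved to (0,9) AND the heading swung to E — translation plus rotation needed
t0: at (0,3), heading west
step 1 (arc(right, 3)): at (-3,6), heading north
step 2 (arc(right, 3)): at (0,9), heading east
no rival 2-sequence matches.

arc(right, 3), arc(right, 3)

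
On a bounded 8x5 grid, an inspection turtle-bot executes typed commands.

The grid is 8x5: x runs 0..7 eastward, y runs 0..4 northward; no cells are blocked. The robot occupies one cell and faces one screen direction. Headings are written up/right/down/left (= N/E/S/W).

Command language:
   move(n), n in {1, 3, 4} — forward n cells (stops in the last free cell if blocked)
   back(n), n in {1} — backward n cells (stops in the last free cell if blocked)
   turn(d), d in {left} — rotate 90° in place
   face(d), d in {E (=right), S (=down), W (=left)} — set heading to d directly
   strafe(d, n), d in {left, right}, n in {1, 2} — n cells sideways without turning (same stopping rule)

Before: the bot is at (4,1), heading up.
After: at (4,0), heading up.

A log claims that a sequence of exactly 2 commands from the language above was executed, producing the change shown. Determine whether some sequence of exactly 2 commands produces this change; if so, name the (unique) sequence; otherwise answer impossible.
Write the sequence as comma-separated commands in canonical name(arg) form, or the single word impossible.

key: heading stays N — no command in the sequence turns
from: at (4,1), heading up
[1] after back(1): at (4,0), heading up
[2] after back(1): at (4,0), heading up
all 144 alternatives checked — unique.

back(1), back(1)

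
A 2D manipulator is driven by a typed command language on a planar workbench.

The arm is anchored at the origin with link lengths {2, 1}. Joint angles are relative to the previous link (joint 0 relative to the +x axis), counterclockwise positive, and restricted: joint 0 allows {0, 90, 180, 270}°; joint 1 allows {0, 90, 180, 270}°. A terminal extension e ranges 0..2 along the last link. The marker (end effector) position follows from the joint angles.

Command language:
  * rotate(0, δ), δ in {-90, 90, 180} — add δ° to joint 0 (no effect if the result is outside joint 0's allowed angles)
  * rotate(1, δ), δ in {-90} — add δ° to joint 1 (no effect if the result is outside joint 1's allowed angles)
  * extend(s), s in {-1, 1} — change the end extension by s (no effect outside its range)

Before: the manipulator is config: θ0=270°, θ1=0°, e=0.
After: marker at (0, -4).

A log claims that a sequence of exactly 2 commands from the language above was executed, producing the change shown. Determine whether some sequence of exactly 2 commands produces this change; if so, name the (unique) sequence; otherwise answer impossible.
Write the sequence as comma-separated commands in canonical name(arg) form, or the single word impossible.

extend(-1), extend(1)

key: order matters: swapping extend(-1) and extend(1) lands elsewhere
initial: config: θ0=270°, θ1=0°, e=0
[1] after extend(-1): config: θ0=270°, θ1=0°, e=0
[2] after extend(1): config: θ0=270°, θ1=0°, e=1
all 36 alternatives checked — unique.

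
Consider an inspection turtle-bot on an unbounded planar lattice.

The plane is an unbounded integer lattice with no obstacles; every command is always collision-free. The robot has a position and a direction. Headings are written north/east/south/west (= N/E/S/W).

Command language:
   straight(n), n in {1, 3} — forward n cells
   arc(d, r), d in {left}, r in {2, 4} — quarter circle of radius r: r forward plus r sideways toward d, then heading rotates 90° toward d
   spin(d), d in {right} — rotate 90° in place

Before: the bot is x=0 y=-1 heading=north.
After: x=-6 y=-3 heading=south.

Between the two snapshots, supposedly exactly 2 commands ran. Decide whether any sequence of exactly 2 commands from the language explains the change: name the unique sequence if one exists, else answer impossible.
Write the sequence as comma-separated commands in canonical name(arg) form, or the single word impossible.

arc(left, 2), arc(left, 4)

key: cell and facing (now S) both changed — the 2 commands mix motion and turning
t0: x=0 y=-1 heading=north
1. arc(left, 2) → x=-2 y=1 heading=west
2. arc(left, 4) → x=-6 y=-3 heading=south
all 25 alternatives checked — unique.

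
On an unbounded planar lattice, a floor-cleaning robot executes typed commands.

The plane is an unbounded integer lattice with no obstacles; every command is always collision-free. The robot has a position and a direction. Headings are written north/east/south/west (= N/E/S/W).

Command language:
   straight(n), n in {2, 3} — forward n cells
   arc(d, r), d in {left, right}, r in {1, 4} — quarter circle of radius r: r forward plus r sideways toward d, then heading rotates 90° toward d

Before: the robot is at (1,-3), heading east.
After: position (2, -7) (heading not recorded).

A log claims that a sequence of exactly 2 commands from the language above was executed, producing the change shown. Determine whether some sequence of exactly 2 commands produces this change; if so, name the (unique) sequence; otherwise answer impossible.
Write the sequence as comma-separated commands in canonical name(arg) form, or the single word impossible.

key: running straight(3) before arc(right, 1) would end elsewhere — order is forced
begin: at (1,-3), heading east
t=1 arc(right, 1) ⇒ at (2,-4), heading south
t=2 straight(3) ⇒ at (2,-7), heading south
uniquely the one of 36 2-step routes that fits.

arc(right, 1), straight(3)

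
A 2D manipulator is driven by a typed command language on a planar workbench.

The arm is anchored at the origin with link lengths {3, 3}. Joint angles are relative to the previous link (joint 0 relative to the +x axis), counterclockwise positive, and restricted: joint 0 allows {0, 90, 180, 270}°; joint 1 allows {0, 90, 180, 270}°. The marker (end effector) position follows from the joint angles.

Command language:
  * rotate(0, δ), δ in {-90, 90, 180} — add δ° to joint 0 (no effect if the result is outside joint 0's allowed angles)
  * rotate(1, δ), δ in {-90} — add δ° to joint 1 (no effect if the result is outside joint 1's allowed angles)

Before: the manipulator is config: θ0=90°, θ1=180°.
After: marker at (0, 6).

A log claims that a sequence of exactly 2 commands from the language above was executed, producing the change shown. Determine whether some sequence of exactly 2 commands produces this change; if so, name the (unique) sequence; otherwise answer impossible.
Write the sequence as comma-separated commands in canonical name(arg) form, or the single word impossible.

from: config: θ0=90°, θ1=180°
step 1 (rotate(1, -90)): config: θ0=90°, θ1=90°
step 2 (rotate(1, -90)): config: θ0=90°, θ1=0°
all 16 alternatives checked — unique.

rotate(1, -90), rotate(1, -90)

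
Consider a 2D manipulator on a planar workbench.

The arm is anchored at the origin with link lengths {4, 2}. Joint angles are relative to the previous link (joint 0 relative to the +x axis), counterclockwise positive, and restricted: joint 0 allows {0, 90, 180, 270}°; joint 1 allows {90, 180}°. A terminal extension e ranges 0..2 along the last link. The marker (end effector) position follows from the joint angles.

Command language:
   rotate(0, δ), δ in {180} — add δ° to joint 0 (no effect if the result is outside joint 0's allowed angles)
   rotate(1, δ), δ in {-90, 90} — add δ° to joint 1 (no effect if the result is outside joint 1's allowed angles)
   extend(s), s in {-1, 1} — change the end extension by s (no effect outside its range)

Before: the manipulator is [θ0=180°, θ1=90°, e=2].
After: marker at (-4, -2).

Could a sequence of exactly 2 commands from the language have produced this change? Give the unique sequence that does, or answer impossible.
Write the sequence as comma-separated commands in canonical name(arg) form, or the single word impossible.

extend(-1), extend(-1)

t0: [θ0=180°, θ1=90°, e=2]
[1] after extend(-1): [θ0=180°, θ1=90°, e=1]
[2] after extend(-1): [θ0=180°, θ1=90°, e=0]
no other 2-command option fits: unique.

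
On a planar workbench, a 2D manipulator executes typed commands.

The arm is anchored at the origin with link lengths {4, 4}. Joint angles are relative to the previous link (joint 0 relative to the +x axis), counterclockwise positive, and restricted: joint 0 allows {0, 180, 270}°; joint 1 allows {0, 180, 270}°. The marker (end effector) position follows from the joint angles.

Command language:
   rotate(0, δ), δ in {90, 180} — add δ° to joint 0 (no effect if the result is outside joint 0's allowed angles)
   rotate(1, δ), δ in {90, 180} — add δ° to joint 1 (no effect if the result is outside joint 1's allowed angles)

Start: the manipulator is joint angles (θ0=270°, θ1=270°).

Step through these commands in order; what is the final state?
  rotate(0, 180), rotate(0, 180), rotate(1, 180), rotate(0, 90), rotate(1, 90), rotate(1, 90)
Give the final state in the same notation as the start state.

initial: joint angles (θ0=270°, θ1=270°)
step 1 (rotate(0, 180)): joint angles (θ0=270°, θ1=270°)
step 2 (rotate(0, 180)): joint angles (θ0=270°, θ1=270°)
step 3 (rotate(1, 180)): joint angles (θ0=270°, θ1=270°)
step 4 (rotate(0, 90)): joint angles (θ0=0°, θ1=270°)
step 5 (rotate(1, 90)): joint angles (θ0=0°, θ1=0°)
step 6 (rotate(1, 90)): joint angles (θ0=0°, θ1=0°)

joint angles (θ0=0°, θ1=0°)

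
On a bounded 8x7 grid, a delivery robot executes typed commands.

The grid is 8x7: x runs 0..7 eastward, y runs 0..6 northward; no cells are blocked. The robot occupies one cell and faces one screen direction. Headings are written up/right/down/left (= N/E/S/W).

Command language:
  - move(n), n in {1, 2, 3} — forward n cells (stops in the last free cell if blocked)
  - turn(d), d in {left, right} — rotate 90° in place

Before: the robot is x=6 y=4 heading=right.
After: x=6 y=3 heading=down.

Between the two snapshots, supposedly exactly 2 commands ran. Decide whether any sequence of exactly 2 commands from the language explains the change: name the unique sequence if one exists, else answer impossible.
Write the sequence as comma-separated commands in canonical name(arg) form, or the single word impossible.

key: order matters: swapping turn(right) and move(1) lands elsewhere
begin: x=6 y=4 heading=right
step 1 (turn(right)): x=6 y=4 heading=down
step 2 (move(1)): x=6 y=3 heading=down
all 25 alternatives checked — unique.

turn(right), move(1)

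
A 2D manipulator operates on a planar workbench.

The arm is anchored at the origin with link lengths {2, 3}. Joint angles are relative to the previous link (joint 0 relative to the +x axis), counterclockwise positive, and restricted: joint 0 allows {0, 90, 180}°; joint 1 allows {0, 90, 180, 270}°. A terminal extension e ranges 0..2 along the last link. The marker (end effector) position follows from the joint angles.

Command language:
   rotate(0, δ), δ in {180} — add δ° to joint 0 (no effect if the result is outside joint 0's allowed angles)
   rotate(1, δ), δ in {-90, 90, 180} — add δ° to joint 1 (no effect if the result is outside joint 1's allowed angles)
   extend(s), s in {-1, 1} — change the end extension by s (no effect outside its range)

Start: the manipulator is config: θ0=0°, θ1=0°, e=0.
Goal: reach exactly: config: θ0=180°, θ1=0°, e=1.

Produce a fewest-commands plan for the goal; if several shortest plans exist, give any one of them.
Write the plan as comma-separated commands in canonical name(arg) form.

begin: config: θ0=0°, θ1=0°, e=0
1. rotate(0, 180) → config: θ0=180°, θ1=0°, e=0
2. extend(1) → config: θ0=180°, θ1=0°, e=1
nothing shorter than 2 reaches the goal.

rotate(0, 180), extend(1)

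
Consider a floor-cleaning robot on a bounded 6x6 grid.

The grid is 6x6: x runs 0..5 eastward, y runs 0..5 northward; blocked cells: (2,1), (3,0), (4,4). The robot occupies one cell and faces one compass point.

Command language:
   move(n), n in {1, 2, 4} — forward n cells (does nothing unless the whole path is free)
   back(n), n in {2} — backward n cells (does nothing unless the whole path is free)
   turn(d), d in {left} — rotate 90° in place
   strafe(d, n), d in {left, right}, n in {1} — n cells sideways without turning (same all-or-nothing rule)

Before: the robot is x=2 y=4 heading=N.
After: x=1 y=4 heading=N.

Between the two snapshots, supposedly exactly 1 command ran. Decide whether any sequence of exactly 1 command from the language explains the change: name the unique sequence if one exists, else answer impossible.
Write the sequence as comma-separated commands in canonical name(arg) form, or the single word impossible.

key: heading stays N — the single command does not turn
begin: x=2 y=4 heading=N
[1] after strafe(left, 1): x=1 y=4 heading=N
uniquely the one of 7 1-step routes that fits.

strafe(left, 1)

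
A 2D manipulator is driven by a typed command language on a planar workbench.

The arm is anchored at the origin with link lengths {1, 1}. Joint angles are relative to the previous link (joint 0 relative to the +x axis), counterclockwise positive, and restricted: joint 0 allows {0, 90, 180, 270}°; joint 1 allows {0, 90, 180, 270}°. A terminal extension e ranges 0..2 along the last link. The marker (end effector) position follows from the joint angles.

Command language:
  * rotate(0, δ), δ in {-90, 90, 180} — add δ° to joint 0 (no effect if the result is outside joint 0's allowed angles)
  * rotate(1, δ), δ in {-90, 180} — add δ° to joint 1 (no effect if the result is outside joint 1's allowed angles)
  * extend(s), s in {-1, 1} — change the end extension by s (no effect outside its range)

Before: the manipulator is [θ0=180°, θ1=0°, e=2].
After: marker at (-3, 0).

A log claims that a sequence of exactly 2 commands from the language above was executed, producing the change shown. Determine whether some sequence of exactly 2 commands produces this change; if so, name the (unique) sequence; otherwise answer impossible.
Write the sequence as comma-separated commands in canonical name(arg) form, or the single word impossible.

extend(1), extend(-1)

key: running extend(-1) before extend(1) would end elsewhere — order is forced
begin: [θ0=180°, θ1=0°, e=2]
step 1 (extend(1)): [θ0=180°, θ1=0°, e=2]
step 2 (extend(-1)): [θ0=180°, θ1=0°, e=1]
all 49 alternatives checked — unique.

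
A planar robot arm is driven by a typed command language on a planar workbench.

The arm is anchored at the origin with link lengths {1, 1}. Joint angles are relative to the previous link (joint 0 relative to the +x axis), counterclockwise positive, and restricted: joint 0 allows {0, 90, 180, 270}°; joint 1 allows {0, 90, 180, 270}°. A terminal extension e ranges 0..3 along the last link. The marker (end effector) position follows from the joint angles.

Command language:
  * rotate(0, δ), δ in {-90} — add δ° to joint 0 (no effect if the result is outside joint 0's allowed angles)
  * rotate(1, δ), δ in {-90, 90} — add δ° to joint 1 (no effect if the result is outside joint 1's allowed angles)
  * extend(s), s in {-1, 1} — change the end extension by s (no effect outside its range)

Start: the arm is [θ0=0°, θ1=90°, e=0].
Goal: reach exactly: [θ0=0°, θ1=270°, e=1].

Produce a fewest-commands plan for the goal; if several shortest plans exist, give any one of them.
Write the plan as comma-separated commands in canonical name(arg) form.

extend(1), rotate(1, 90), rotate(1, 90)

from: [θ0=0°, θ1=90°, e=0]
[1] after extend(1): [θ0=0°, θ1=90°, e=1]
[2] after rotate(1, 90): [θ0=0°, θ1=180°, e=1]
[3] after rotate(1, 90): [θ0=0°, θ1=270°, e=1]
nothing shorter than 3 reaches the goal.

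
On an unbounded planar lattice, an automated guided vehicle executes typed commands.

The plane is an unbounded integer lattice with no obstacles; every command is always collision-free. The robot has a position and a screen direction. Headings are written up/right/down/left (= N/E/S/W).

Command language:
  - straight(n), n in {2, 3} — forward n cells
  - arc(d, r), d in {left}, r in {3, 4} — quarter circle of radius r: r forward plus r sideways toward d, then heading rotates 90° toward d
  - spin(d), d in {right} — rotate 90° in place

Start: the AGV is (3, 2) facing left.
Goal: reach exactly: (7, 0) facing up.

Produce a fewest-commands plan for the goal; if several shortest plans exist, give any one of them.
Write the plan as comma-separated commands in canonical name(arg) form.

begin: (3, 2) facing left
step 1 (arc(left, 3)): (0, -1) facing down
step 2 (arc(left, 3)): (3, -4) facing right
step 3 (arc(left, 4)): (7, 0) facing up
minimal: 3 command(s), checked below 3.

arc(left, 3), arc(left, 3), arc(left, 4)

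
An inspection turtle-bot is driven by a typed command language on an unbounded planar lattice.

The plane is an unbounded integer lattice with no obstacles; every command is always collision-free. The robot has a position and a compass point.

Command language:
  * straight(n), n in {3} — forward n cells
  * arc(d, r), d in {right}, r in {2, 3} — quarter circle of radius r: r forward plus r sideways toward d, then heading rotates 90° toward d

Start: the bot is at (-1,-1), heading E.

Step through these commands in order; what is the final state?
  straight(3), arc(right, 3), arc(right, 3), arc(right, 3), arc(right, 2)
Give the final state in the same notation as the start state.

at (1,-2), heading E

initial: at (-1,-1), heading E
[1] after straight(3): at (2,-1), heading E
[2] after arc(right, 3): at (5,-4), heading S
[3] after arc(right, 3): at (2,-7), heading W
[4] after arc(right, 3): at (-1,-4), heading N
[5] after arc(right, 2): at (1,-2), heading E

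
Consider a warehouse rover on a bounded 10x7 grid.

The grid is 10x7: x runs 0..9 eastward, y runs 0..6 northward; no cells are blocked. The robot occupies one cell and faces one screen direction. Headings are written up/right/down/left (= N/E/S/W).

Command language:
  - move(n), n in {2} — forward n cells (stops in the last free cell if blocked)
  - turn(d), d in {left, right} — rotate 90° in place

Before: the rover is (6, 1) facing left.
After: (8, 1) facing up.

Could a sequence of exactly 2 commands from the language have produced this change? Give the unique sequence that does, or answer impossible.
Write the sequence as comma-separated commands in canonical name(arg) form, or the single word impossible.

no 2-step route produces this change.

impossible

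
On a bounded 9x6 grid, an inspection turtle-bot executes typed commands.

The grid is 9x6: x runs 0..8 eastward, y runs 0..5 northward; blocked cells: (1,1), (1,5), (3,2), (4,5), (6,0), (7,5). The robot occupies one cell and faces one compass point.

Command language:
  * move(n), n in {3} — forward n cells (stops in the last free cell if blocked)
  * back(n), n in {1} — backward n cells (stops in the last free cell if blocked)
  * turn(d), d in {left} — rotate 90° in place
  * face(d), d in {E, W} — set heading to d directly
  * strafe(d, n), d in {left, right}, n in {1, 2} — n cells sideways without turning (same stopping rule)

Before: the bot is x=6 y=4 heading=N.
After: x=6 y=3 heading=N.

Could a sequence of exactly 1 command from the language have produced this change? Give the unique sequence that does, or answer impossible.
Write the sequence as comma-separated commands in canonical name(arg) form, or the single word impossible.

back(1)

key: still facing N — the one step turns nothing
begin: x=6 y=4 heading=N
[1] after back(1): x=6 y=3 heading=N
all 9 alternatives checked — unique.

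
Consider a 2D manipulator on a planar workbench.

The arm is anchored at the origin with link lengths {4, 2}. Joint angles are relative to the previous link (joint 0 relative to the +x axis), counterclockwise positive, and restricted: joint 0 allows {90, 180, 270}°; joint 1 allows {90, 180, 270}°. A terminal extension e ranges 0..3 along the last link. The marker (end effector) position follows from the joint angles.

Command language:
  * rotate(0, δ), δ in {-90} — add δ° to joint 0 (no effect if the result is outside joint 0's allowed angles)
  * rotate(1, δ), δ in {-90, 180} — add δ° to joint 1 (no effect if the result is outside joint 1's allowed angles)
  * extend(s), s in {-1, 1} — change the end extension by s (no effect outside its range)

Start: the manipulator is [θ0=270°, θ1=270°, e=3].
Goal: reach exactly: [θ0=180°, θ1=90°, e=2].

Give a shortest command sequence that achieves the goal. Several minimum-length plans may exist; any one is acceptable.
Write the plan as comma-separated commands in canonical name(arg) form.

rotate(1, 180), extend(-1), rotate(0, -90)

t0: [θ0=270°, θ1=270°, e=3]
step 1 (rotate(1, 180)): [θ0=270°, θ1=90°, e=3]
step 2 (extend(-1)): [θ0=270°, θ1=90°, e=2]
step 3 (rotate(0, -90)): [θ0=180°, θ1=90°, e=2]
no 2-step plan works, so 3 is optimal.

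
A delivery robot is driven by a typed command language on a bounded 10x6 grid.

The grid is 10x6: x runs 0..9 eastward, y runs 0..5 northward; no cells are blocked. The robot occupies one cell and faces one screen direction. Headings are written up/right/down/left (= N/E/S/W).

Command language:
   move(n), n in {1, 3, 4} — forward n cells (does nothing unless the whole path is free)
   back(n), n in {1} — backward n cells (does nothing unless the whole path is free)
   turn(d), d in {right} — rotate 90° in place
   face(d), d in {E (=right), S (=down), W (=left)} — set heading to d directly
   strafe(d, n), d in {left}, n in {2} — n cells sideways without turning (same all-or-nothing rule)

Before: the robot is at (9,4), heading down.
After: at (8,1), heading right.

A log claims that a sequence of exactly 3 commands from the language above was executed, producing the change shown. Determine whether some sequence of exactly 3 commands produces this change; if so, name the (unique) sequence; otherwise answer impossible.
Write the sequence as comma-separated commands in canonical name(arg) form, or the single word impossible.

key: order matters: swapping move(3) and back(1) lands elsewhere
t0: at (9,4), heading down
step 1 (move(3)): at (9,1), heading down
step 2 (face(E)): at (9,1), heading right
step 3 (back(1)): at (8,1), heading right
uniquely the one of 729 3-step routes that fits.

move(3), face(E), back(1)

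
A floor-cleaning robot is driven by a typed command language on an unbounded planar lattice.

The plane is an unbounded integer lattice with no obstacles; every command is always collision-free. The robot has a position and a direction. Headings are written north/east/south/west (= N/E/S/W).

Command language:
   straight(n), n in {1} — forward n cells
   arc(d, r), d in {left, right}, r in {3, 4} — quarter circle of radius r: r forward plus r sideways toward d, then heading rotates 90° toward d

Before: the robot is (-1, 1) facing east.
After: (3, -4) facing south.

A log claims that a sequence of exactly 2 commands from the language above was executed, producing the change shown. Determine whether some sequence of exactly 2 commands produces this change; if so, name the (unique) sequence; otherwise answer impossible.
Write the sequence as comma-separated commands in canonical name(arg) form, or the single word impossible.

key: cell and facing (now S) both changed — the 2 commands mix motion and turning
start: (-1, 1) facing east
1. arc(right, 4) → (3, -3) facing south
2. straight(1) → (3, -4) facing south
no other 2-command option fits: unique.

arc(right, 4), straight(1)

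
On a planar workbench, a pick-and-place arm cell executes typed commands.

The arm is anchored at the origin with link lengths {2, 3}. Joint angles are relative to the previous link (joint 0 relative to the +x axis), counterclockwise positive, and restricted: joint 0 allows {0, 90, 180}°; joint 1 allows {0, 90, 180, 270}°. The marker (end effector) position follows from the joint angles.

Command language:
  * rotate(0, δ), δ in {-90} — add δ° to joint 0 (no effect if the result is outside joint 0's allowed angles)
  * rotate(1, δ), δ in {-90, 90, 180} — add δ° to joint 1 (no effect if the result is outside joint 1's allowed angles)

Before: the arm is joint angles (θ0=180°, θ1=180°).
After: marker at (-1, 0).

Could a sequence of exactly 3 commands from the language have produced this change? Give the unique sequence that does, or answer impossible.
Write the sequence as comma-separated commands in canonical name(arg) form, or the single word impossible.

rotate(0, -90), rotate(0, -90), rotate(0, -90)

start: joint angles (θ0=180°, θ1=180°)
step 1 (rotate(0, -90)): joint angles (θ0=90°, θ1=180°)
step 2 (rotate(0, -90)): joint angles (θ0=0°, θ1=180°)
step 3 (rotate(0, -90)): joint angles (θ0=0°, θ1=180°)
all 64 alternatives checked — unique.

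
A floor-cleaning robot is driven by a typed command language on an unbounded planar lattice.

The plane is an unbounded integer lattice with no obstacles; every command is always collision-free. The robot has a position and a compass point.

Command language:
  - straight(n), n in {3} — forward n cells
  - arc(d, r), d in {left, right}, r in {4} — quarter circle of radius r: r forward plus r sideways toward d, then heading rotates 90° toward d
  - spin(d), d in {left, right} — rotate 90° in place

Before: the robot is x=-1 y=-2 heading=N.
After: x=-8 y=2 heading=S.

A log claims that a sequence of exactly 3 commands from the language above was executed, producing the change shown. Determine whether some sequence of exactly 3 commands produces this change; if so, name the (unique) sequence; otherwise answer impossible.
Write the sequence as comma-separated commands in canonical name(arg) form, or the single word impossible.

arc(left, 4), straight(3), spin(left)

key: running spin(left) before arc(left, 4) would end elsewhere — order is forced
t0: x=-1 y=-2 heading=N
step 1 (arc(left, 4)): x=-5 y=2 heading=W
step 2 (straight(3)): x=-8 y=2 heading=W
step 3 (spin(left)): x=-8 y=2 heading=S
all 125 alternatives checked — unique.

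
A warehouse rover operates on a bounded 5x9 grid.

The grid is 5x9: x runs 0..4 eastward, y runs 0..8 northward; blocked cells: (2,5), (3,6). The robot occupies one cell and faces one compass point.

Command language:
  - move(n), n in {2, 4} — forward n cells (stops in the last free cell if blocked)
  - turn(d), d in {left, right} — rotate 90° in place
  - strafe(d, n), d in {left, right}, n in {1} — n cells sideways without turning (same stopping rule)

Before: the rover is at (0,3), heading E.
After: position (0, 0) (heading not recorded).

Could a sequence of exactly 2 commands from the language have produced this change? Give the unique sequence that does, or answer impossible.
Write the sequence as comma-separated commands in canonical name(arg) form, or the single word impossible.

key: move(4) runs into the grid edge before its full distance
from: at (0,3), heading E
[1] after turn(right): at (0,3), heading S
[2] after move(4): at (0,0), heading S
no rival 2-sequence matches.

turn(right), move(4)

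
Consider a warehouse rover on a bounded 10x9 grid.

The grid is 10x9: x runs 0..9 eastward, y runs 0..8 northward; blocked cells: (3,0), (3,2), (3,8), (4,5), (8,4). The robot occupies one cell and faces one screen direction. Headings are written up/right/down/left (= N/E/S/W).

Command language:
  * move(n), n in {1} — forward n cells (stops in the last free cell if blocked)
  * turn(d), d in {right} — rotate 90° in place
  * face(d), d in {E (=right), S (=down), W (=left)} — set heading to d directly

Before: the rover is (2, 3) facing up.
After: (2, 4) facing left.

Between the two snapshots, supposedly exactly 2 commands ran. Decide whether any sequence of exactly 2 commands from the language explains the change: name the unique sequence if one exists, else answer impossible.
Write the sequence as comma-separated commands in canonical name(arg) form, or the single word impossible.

key: order matters: swapping move(1) and face(W) lands elsewhere
start: (2, 3) facing up
1. move(1) → (2, 4) facing up
2. face(W) → (2, 4) facing left
no other 2-command option fits: unique.

move(1), face(W)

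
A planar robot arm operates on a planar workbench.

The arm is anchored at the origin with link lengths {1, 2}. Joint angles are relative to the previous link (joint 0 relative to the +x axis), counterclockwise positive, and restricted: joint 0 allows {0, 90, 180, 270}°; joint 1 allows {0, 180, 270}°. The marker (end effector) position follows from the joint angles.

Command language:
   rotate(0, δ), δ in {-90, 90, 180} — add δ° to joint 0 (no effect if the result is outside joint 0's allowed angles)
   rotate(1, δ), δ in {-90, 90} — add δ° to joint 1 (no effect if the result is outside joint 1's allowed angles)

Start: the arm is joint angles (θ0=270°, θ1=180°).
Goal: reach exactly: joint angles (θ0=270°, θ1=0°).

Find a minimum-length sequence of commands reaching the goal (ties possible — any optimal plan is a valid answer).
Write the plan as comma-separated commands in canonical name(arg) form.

rotate(1, 90), rotate(1, 90)

t0: joint angles (θ0=270°, θ1=180°)
t=1 rotate(1, 90) ⇒ joint angles (θ0=270°, θ1=270°)
t=2 rotate(1, 90) ⇒ joint angles (θ0=270°, θ1=0°)
no 1-step plan works, so 2 is optimal.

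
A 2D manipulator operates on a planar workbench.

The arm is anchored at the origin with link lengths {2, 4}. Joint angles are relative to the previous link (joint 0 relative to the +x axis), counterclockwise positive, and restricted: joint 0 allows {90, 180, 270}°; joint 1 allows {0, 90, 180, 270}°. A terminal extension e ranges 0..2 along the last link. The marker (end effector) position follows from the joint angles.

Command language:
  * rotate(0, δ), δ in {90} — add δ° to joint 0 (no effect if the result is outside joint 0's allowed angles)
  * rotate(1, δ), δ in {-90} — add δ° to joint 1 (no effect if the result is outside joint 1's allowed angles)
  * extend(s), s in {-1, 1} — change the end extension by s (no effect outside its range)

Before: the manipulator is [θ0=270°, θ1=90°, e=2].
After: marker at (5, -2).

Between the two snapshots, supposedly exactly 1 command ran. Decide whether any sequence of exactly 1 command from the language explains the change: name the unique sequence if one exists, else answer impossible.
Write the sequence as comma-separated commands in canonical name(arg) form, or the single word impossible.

extend(-1)

from: [θ0=270°, θ1=90°, e=2]
1. extend(-1) → [θ0=270°, θ1=90°, e=1]
all 4 alternatives checked — unique.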